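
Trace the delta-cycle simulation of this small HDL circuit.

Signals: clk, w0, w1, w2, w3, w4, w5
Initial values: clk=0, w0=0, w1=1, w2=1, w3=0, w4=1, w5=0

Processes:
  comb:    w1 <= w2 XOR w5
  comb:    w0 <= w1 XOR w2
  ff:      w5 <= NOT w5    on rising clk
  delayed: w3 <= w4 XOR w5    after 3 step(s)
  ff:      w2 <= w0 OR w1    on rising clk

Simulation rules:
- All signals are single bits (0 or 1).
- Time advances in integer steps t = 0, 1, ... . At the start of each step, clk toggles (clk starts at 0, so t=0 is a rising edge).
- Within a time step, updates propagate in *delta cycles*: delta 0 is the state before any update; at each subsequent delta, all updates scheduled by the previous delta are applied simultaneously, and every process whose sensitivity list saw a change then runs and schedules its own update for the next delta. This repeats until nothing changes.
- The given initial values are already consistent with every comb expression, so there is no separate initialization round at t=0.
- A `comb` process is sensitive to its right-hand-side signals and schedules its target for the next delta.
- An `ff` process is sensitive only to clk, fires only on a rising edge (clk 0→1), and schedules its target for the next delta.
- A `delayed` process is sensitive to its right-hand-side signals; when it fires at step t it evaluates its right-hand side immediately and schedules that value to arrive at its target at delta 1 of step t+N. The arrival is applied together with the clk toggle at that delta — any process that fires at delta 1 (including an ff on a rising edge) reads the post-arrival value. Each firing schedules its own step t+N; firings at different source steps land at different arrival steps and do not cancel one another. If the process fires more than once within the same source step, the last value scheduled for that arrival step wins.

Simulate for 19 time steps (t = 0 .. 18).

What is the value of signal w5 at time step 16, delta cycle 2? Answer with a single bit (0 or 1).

1

t=0 Δ0: w2=1 clk=0 w3=0 w0=0 w5=0 w1=1 w4=1
  Δ1: clk:0→1
  Δ2: w5:0→1
  Δ3: w1:1→0
  Δ4: w0:0→1
  (4Δ to stable)
t=1 Δ0: w2=1 clk=1 w3=0 w0=1 w5=1 w1=0 w4=1
  Δ1: clk:1→0
  (1Δ to stable)
t=2 Δ0: w2=1 clk=0 w3=0 w0=1 w5=1 w1=0 w4=1
  Δ1: clk:0→1
  Δ2: w5:1→0
  Δ3: w1:0→1
  Δ4: w0:1→0
  (4Δ to stable)
t=3 Δ0: w2=1 clk=1 w3=0 w0=0 w5=0 w1=1 w4=1
  Δ1: clk:1→0
  (1Δ to stable)
t=4 Δ0: w2=1 clk=0 w3=0 w0=0 w5=0 w1=1 w4=1
  Δ1: clk:0→1
  Δ2: w5:0→1
  Δ3: w1:1→0
  Δ4: w0:0→1
  (4Δ to stable)
t=5 Δ0: w2=1 clk=1 w3=0 w0=1 w5=1 w1=0 w4=1
  Δ1: clk:1→0, w3:0→1
  (1Δ to stable)
t=6 Δ0: w2=1 clk=0 w3=1 w0=1 w5=1 w1=0 w4=1
  Δ1: clk:0→1
  Δ2: w5:1→0
  Δ3: w1:0→1
  Δ4: w0:1→0
  (4Δ to stable)
t=7 Δ0: w2=1 clk=1 w3=1 w0=0 w5=0 w1=1 w4=1
  Δ1: clk:1→0, w3:1→0
  (1Δ to stable)
t=8 Δ0: w2=1 clk=0 w3=0 w0=0 w5=0 w1=1 w4=1
  Δ1: clk:0→1
  Δ2: w5:0→1
  Δ3: w1:1→0
  Δ4: w0:0→1
  (4Δ to stable)
t=9 Δ0: w2=1 clk=1 w3=0 w0=1 w5=1 w1=0 w4=1
  Δ1: clk:1→0, w3:0→1
  (1Δ to stable)
t=10 Δ0: w2=1 clk=0 w3=1 w0=1 w5=1 w1=0 w4=1
  Δ1: clk:0→1
  Δ2: w5:1→0
  Δ3: w1:0→1
  Δ4: w0:1→0
  (4Δ to stable)
t=11 Δ0: w2=1 clk=1 w3=1 w0=0 w5=0 w1=1 w4=1
  Δ1: clk:1→0, w3:1→0
  (1Δ to stable)
t=12 Δ0: w2=1 clk=0 w3=0 w0=0 w5=0 w1=1 w4=1
  Δ1: clk:0→1
  Δ2: w5:0→1
  Δ3: w1:1→0
  Δ4: w0:0→1
  (4Δ to stable)
t=13 Δ0: w2=1 clk=1 w3=0 w0=1 w5=1 w1=0 w4=1
  Δ1: clk:1→0, w3:0→1
  (1Δ to stable)
t=14 Δ0: w2=1 clk=0 w3=1 w0=1 w5=1 w1=0 w4=1
  Δ1: clk:0→1
  Δ2: w5:1→0
  Δ3: w1:0→1
  Δ4: w0:1→0
  (4Δ to stable)
t=15 Δ0: w2=1 clk=1 w3=1 w0=0 w5=0 w1=1 w4=1
  Δ1: clk:1→0, w3:1→0
  (1Δ to stable)
t=16 Δ0: w2=1 clk=0 w3=0 w0=0 w5=0 w1=1 w4=1
  Δ1: clk:0→1
  Δ2: w5:0→1
  Δ3: w1:1→0
  Δ4: w0:0→1
  (4Δ to stable)
t=17 Δ0: w2=1 clk=1 w3=0 w0=1 w5=1 w1=0 w4=1
  Δ1: clk:1→0, w3:0→1
  (1Δ to stable)
t=18 Δ0: w2=1 clk=0 w3=1 w0=1 w5=1 w1=0 w4=1
  Δ1: clk:0→1
  Δ2: w5:1→0
  Δ3: w1:0→1
  Δ4: w0:1→0
  (4Δ to stable)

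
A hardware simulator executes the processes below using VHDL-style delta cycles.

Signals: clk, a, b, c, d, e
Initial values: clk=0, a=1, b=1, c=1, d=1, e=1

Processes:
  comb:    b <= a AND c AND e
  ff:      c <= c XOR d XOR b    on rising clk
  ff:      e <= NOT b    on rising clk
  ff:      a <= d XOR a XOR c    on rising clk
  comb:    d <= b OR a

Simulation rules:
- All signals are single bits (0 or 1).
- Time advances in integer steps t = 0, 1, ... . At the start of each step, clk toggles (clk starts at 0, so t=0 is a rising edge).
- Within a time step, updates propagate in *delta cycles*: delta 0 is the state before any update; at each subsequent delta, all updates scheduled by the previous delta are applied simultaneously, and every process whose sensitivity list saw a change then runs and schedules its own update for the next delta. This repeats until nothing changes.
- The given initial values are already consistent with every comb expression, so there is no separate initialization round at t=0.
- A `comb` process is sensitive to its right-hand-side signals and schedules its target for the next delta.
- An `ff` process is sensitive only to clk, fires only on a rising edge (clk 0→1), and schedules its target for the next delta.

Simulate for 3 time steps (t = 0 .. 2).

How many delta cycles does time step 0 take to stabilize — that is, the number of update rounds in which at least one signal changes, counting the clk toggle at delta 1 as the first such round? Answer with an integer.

t0.Δ0 d=1 c=1 clk=0 a=1 b=1 e=1
t0.Δ1 d=1 c=1 clk=1 a=1 b=1 e=1
t0.Δ2 d=1 c=1 clk=1 a=1 b=1 e=0
t0.Δ3 d=1 c=1 clk=1 a=1 b=0 e=0
t1.Δ0 d=1 c=1 clk=1 a=1 b=0 e=0
t1.Δ1 d=1 c=1 clk=0 a=1 b=0 e=0
t2.Δ0 d=1 c=1 clk=0 a=1 b=0 e=0
t2.Δ1 d=1 c=1 clk=1 a=1 b=0 e=0
t2.Δ2 d=1 c=0 clk=1 a=1 b=0 e=1

3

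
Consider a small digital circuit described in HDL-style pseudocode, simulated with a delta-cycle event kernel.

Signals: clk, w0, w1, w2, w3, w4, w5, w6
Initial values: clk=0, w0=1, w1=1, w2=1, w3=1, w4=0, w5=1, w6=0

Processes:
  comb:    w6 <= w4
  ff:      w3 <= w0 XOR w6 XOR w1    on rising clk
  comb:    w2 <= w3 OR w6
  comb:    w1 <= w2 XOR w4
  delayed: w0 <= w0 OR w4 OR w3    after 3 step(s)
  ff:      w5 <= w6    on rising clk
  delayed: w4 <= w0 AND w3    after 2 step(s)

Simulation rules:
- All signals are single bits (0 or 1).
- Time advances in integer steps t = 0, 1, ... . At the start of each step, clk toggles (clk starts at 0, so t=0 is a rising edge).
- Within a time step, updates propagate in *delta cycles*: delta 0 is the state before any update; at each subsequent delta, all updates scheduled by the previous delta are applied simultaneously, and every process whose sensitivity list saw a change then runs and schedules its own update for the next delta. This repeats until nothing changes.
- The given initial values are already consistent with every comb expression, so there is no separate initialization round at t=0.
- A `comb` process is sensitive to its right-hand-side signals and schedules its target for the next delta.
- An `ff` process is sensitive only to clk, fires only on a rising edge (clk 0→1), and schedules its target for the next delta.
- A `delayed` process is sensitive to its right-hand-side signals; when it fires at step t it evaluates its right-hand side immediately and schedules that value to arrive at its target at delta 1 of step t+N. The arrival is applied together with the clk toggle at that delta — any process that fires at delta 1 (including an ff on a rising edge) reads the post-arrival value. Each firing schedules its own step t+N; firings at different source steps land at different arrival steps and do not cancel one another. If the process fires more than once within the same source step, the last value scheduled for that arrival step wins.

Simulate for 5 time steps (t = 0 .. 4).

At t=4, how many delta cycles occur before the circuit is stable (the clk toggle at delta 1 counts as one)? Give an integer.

[bits: clk,w3,w0,w2,w1,w5,w4,w6]
t=0: Δ0=01111100 Δ1=11111100 Δ2=10111000 Δ3=10101000 Δ4=10100000 | 4Δ
t=1: Δ0=10100000 Δ1=00100000 | 1Δ
t=2: Δ0=00100000 Δ1=10100000 Δ2=11100000 Δ3=11110000 Δ4=11111000 | 4Δ
t=3: Δ0=11111000 Δ1=01111000 | 1Δ
t=4: Δ0=01111000 Δ1=11111010 Δ2=10110011 | 2Δ

2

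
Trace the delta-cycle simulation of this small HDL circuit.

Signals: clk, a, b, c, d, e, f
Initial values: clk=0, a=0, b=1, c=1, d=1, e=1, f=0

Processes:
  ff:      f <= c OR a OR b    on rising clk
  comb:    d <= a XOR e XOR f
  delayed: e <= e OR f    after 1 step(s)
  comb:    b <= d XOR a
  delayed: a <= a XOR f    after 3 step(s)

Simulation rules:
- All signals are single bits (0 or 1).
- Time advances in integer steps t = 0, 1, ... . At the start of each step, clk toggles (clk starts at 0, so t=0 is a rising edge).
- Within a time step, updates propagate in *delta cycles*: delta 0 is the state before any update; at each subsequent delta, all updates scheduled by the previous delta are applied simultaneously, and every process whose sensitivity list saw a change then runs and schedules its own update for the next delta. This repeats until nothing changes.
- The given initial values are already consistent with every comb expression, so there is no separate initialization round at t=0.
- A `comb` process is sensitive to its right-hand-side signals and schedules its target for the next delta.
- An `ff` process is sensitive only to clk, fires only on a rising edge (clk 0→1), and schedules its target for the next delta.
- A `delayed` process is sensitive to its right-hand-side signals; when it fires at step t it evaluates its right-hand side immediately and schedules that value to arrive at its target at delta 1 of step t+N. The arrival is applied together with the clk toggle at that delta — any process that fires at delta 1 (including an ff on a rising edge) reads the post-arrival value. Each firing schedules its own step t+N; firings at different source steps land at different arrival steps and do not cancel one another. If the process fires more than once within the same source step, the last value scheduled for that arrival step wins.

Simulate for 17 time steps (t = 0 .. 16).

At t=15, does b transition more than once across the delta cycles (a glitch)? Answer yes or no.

yes

t0.Δ0 c=1 e=1 d=1 clk=0 a=0 b=1 f=0
t0.Δ1 c=1 e=1 d=1 clk=1 a=0 b=1 f=0
t0.Δ2 c=1 e=1 d=1 clk=1 a=0 b=1 f=1
t0.Δ3 c=1 e=1 d=0 clk=1 a=0 b=1 f=1
t0.Δ4 c=1 e=1 d=0 clk=1 a=0 b=0 f=1
t1.Δ0 c=1 e=1 d=0 clk=1 a=0 b=0 f=1
t1.Δ1 c=1 e=1 d=0 clk=0 a=0 b=0 f=1
t2.Δ0 c=1 e=1 d=0 clk=0 a=0 b=0 f=1
t2.Δ1 c=1 e=1 d=0 clk=1 a=0 b=0 f=1
t3.Δ0 c=1 e=1 d=0 clk=1 a=0 b=0 f=1
t3.Δ1 c=1 e=1 d=0 clk=0 a=1 b=0 f=1
t3.Δ2 c=1 e=1 d=1 clk=0 a=1 b=1 f=1
t3.Δ3 c=1 e=1 d=1 clk=0 a=1 b=0 f=1
t4.Δ0 c=1 e=1 d=1 clk=0 a=1 b=0 f=1
t4.Δ1 c=1 e=1 d=1 clk=1 a=1 b=0 f=1
t5.Δ0 c=1 e=1 d=1 clk=1 a=1 b=0 f=1
t5.Δ1 c=1 e=1 d=1 clk=0 a=1 b=0 f=1
t6.Δ0 c=1 e=1 d=1 clk=0 a=1 b=0 f=1
t6.Δ1 c=1 e=1 d=1 clk=1 a=0 b=0 f=1
t6.Δ2 c=1 e=1 d=0 clk=1 a=0 b=1 f=1
t6.Δ3 c=1 e=1 d=0 clk=1 a=0 b=0 f=1
t7.Δ0 c=1 e=1 d=0 clk=1 a=0 b=0 f=1
t7.Δ1 c=1 e=1 d=0 clk=0 a=0 b=0 f=1
t8.Δ0 c=1 e=1 d=0 clk=0 a=0 b=0 f=1
t8.Δ1 c=1 e=1 d=0 clk=1 a=0 b=0 f=1
t9.Δ0 c=1 e=1 d=0 clk=1 a=0 b=0 f=1
t9.Δ1 c=1 e=1 d=0 clk=0 a=1 b=0 f=1
t9.Δ2 c=1 e=1 d=1 clk=0 a=1 b=1 f=1
t9.Δ3 c=1 e=1 d=1 clk=0 a=1 b=0 f=1
t10.Δ0 c=1 e=1 d=1 clk=0 a=1 b=0 f=1
t10.Δ1 c=1 e=1 d=1 clk=1 a=1 b=0 f=1
t11.Δ0 c=1 e=1 d=1 clk=1 a=1 b=0 f=1
t11.Δ1 c=1 e=1 d=1 clk=0 a=1 b=0 f=1
t12.Δ0 c=1 e=1 d=1 clk=0 a=1 b=0 f=1
t12.Δ1 c=1 e=1 d=1 clk=1 a=0 b=0 f=1
t12.Δ2 c=1 e=1 d=0 clk=1 a=0 b=1 f=1
t12.Δ3 c=1 e=1 d=0 clk=1 a=0 b=0 f=1
t13.Δ0 c=1 e=1 d=0 clk=1 a=0 b=0 f=1
t13.Δ1 c=1 e=1 d=0 clk=0 a=0 b=0 f=1
t14.Δ0 c=1 e=1 d=0 clk=0 a=0 b=0 f=1
t14.Δ1 c=1 e=1 d=0 clk=1 a=0 b=0 f=1
t15.Δ0 c=1 e=1 d=0 clk=1 a=0 b=0 f=1
t15.Δ1 c=1 e=1 d=0 clk=0 a=1 b=0 f=1
t15.Δ2 c=1 e=1 d=1 clk=0 a=1 b=1 f=1
t15.Δ3 c=1 e=1 d=1 clk=0 a=1 b=0 f=1
t16.Δ0 c=1 e=1 d=1 clk=0 a=1 b=0 f=1
t16.Δ1 c=1 e=1 d=1 clk=1 a=1 b=0 f=1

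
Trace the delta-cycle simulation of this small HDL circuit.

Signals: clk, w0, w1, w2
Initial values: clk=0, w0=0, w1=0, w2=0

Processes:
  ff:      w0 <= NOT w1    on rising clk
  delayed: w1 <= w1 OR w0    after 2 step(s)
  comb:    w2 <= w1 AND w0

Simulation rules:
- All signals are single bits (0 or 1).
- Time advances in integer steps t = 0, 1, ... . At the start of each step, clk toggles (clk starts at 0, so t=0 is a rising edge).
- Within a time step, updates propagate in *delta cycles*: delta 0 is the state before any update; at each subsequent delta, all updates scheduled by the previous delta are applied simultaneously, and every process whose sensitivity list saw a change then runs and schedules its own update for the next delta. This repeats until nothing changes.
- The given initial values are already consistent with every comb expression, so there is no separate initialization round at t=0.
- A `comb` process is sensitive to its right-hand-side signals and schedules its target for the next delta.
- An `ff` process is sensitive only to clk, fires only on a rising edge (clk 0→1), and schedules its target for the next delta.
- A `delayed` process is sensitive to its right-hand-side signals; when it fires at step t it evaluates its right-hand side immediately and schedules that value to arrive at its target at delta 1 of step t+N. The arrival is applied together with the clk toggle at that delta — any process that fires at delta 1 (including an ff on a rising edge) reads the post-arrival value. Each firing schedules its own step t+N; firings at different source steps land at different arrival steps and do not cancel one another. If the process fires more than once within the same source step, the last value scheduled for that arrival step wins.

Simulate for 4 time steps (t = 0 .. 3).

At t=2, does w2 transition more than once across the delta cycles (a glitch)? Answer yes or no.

yes

t0.Δ0 clk=0 w0=0 w2=0 w1=0
t0.Δ1 clk=1 w0=0 w2=0 w1=0
t0.Δ2 clk=1 w0=1 w2=0 w1=0
t1.Δ0 clk=1 w0=1 w2=0 w1=0
t1.Δ1 clk=0 w0=1 w2=0 w1=0
t2.Δ0 clk=0 w0=1 w2=0 w1=0
t2.Δ1 clk=1 w0=1 w2=0 w1=1
t2.Δ2 clk=1 w0=0 w2=1 w1=1
t2.Δ3 clk=1 w0=0 w2=0 w1=1
t3.Δ0 clk=1 w0=0 w2=0 w1=1
t3.Δ1 clk=0 w0=0 w2=0 w1=1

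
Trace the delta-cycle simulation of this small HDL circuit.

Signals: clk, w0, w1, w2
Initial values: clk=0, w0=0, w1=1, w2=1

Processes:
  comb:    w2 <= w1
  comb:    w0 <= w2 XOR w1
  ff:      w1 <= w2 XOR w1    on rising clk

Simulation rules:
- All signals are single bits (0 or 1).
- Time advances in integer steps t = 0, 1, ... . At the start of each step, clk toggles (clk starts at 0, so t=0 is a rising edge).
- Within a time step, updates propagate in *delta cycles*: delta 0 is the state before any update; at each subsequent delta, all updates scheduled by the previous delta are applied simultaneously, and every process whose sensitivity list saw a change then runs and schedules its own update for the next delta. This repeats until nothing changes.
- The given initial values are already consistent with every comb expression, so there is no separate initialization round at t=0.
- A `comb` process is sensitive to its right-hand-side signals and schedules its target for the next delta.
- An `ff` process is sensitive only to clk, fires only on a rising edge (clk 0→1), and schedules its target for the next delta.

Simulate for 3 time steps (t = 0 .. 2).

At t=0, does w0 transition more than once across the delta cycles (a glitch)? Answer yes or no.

yes

t0.Δ0 w2=1 w1=1 w0=0 clk=0
t0.Δ1 w2=1 w1=1 w0=0 clk=1
t0.Δ2 w2=1 w1=0 w0=0 clk=1
t0.Δ3 w2=0 w1=0 w0=1 clk=1
t0.Δ4 w2=0 w1=0 w0=0 clk=1
t1.Δ0 w2=0 w1=0 w0=0 clk=1
t1.Δ1 w2=0 w1=0 w0=0 clk=0
t2.Δ0 w2=0 w1=0 w0=0 clk=0
t2.Δ1 w2=0 w1=0 w0=0 clk=1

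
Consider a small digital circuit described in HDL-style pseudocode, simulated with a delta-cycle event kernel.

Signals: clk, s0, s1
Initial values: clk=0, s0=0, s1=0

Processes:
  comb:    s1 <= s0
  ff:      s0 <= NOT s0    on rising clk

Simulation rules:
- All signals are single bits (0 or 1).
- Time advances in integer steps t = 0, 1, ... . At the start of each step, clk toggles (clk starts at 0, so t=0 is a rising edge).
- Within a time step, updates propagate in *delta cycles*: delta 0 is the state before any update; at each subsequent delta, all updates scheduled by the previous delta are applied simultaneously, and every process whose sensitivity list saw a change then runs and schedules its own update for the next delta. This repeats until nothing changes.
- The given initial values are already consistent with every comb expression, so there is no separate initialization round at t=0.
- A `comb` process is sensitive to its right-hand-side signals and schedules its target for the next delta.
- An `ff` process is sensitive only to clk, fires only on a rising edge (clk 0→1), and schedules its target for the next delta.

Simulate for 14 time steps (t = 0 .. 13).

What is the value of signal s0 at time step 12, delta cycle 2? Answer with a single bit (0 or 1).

1

t0.Δ0 s1=0 s0=0 clk=0
t0.Δ1 s1=0 s0=0 clk=1
t0.Δ2 s1=0 s0=1 clk=1
t0.Δ3 s1=1 s0=1 clk=1
t1.Δ0 s1=1 s0=1 clk=1
t1.Δ1 s1=1 s0=1 clk=0
t2.Δ0 s1=1 s0=1 clk=0
t2.Δ1 s1=1 s0=1 clk=1
t2.Δ2 s1=1 s0=0 clk=1
t2.Δ3 s1=0 s0=0 clk=1
t3.Δ0 s1=0 s0=0 clk=1
t3.Δ1 s1=0 s0=0 clk=0
t4.Δ0 s1=0 s0=0 clk=0
t4.Δ1 s1=0 s0=0 clk=1
t4.Δ2 s1=0 s0=1 clk=1
t4.Δ3 s1=1 s0=1 clk=1
t5.Δ0 s1=1 s0=1 clk=1
t5.Δ1 s1=1 s0=1 clk=0
t6.Δ0 s1=1 s0=1 clk=0
t6.Δ1 s1=1 s0=1 clk=1
t6.Δ2 s1=1 s0=0 clk=1
t6.Δ3 s1=0 s0=0 clk=1
t7.Δ0 s1=0 s0=0 clk=1
t7.Δ1 s1=0 s0=0 clk=0
t8.Δ0 s1=0 s0=0 clk=0
t8.Δ1 s1=0 s0=0 clk=1
t8.Δ2 s1=0 s0=1 clk=1
t8.Δ3 s1=1 s0=1 clk=1
t9.Δ0 s1=1 s0=1 clk=1
t9.Δ1 s1=1 s0=1 clk=0
t10.Δ0 s1=1 s0=1 clk=0
t10.Δ1 s1=1 s0=1 clk=1
t10.Δ2 s1=1 s0=0 clk=1
t10.Δ3 s1=0 s0=0 clk=1
t11.Δ0 s1=0 s0=0 clk=1
t11.Δ1 s1=0 s0=0 clk=0
t12.Δ0 s1=0 s0=0 clk=0
t12.Δ1 s1=0 s0=0 clk=1
t12.Δ2 s1=0 s0=1 clk=1
t12.Δ3 s1=1 s0=1 clk=1
t13.Δ0 s1=1 s0=1 clk=1
t13.Δ1 s1=1 s0=1 clk=0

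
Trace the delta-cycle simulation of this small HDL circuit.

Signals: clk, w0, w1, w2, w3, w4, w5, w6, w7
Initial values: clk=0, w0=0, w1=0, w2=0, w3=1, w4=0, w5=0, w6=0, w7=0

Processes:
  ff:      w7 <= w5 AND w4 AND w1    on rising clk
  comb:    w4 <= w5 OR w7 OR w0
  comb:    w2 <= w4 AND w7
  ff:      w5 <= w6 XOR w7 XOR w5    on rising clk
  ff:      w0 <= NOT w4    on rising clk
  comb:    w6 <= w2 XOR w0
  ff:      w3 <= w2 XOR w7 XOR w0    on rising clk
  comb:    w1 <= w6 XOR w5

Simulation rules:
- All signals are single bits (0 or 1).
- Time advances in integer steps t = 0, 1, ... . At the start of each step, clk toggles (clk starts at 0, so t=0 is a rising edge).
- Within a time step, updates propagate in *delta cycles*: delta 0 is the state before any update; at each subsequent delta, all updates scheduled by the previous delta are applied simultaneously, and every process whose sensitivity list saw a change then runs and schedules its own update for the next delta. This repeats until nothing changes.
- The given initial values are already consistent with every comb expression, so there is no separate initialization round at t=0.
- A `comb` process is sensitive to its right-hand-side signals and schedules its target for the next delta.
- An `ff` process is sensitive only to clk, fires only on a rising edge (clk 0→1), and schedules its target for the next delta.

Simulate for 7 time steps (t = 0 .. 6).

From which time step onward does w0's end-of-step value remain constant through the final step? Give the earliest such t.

t=0 Δ0: clk=0 w0=0 w1=0 w6=0 w4=0 w3=1 w5=0 w7=0 w2=0
  Δ1: clk:0→1
  Δ2: w0:0→1, w3:1→0
  Δ3: w6:0→1, w4:0→1
  Δ4: w1:0→1
  (4Δ to stable)
t=1 Δ0: clk=1 w0=1 w1=1 w6=1 w4=1 w3=0 w5=0 w7=0 w2=0
  Δ1: clk:1→0
  (1Δ to stable)
t=2 Δ0: clk=0 w0=1 w1=1 w6=1 w4=1 w3=0 w5=0 w7=0 w2=0
  Δ1: clk:0→1
  Δ2: w0:1→0, w3:0→1, w5:0→1
  Δ3: w1:1→0, w6:1→0
  Δ4: w1:0→1
  (4Δ to stable)
t=3 Δ0: clk=1 w0=0 w1=1 w6=0 w4=1 w3=1 w5=1 w7=0 w2=0
  Δ1: clk:1→0
  (1Δ to stable)
t=4 Δ0: clk=0 w0=0 w1=1 w6=0 w4=1 w3=1 w5=1 w7=0 w2=0
  Δ1: clk:0→1
  Δ2: w3:1→0, w7:0→1
  Δ3: w2:0→1
  Δ4: w6:0→1
  Δ5: w1:1→0
  (5Δ to stable)
t=5 Δ0: clk=1 w0=0 w1=0 w6=1 w4=1 w3=0 w5=1 w7=1 w2=1
  Δ1: clk:1→0
  (1Δ to stable)
t=6 Δ0: clk=0 w0=0 w1=0 w6=1 w4=1 w3=0 w5=1 w7=1 w2=1
  Δ1: clk:0→1
  Δ2: w7:1→0
  Δ3: w2:1→0
  Δ4: w6:1→0
  Δ5: w1:0→1
  (5Δ to stable)

2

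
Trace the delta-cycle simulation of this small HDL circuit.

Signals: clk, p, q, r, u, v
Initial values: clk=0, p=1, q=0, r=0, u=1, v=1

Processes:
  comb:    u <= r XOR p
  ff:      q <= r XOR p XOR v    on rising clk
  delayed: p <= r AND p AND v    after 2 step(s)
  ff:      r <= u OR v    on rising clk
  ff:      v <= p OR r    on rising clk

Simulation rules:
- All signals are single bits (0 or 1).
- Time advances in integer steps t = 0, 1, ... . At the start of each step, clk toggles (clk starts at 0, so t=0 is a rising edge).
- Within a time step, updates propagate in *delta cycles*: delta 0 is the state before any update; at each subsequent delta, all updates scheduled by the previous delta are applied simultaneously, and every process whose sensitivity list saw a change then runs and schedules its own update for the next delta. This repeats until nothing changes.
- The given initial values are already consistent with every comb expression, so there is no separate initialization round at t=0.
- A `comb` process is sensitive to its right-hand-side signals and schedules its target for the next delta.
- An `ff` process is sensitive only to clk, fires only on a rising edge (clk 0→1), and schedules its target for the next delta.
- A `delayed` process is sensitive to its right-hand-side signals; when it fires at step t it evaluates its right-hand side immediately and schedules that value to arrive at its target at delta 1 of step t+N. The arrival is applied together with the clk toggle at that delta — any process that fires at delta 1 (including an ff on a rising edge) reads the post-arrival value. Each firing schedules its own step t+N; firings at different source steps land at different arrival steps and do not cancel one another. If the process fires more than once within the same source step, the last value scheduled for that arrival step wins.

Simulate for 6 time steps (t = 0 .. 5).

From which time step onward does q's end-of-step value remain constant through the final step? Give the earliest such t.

2

[bits: u,q,clk,p,v,r]
t=0: Δ0=100110 Δ1=101110 Δ2=101111 Δ3=001111 | 3Δ
t=1: Δ0=001111 Δ1=000111 | 1Δ
t=2: Δ0=000111 Δ1=001111 Δ2=011111 | 2Δ
t=3: Δ0=011111 Δ1=010111 | 1Δ
t=4: Δ0=010111 Δ1=011111 | 1Δ
t=5: Δ0=011111 Δ1=010111 | 1Δ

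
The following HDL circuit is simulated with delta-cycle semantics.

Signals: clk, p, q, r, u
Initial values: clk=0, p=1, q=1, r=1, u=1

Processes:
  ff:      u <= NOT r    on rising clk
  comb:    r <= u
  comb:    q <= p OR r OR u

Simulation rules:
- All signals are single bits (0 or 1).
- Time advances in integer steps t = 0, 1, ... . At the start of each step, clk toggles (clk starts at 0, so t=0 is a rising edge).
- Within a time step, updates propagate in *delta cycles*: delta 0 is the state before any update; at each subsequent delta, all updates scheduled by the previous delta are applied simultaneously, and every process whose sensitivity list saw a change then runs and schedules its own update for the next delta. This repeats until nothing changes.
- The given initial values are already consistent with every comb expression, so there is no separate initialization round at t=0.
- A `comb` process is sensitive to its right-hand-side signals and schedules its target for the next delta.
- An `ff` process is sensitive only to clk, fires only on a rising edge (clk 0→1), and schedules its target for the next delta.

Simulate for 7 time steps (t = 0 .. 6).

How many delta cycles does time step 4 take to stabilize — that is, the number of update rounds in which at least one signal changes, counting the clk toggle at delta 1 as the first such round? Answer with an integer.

3

t=0 Δ0: q=1 u=1 p=1 clk=0 r=1
  Δ1: clk:0→1
  Δ2: u:1→0
  Δ3: r:1→0
  (3Δ to stable)
t=1 Δ0: q=1 u=0 p=1 clk=1 r=0
  Δ1: clk:1→0
  (1Δ to stable)
t=2 Δ0: q=1 u=0 p=1 clk=0 r=0
  Δ1: clk:0→1
  Δ2: u:0→1
  Δ3: r:0→1
  (3Δ to stable)
t=3 Δ0: q=1 u=1 p=1 clk=1 r=1
  Δ1: clk:1→0
  (1Δ to stable)
t=4 Δ0: q=1 u=1 p=1 clk=0 r=1
  Δ1: clk:0→1
  Δ2: u:1→0
  Δ3: r:1→0
  (3Δ to stable)
t=5 Δ0: q=1 u=0 p=1 clk=1 r=0
  Δ1: clk:1→0
  (1Δ to stable)
t=6 Δ0: q=1 u=0 p=1 clk=0 r=0
  Δ1: clk:0→1
  Δ2: u:0→1
  Δ3: r:0→1
  (3Δ to stable)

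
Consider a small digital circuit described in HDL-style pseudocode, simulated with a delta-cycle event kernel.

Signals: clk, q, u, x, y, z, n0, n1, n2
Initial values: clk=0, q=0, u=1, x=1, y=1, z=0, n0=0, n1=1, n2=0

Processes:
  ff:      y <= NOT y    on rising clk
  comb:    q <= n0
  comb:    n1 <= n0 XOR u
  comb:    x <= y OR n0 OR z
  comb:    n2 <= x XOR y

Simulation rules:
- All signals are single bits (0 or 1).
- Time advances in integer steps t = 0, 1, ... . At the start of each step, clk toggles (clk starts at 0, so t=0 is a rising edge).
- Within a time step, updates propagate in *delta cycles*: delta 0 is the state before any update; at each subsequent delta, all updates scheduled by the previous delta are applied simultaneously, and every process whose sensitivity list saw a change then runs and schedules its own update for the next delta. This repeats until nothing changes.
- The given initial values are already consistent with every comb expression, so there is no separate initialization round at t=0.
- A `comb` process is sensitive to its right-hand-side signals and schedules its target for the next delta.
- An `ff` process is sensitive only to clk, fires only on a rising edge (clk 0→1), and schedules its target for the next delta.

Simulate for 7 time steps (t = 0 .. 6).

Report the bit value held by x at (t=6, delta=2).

t0.Δ0 n1=1 y=1 q=0 u=1 n0=0 clk=0 z=0 n2=0 x=1
t0.Δ1 n1=1 y=1 q=0 u=1 n0=0 clk=1 z=0 n2=0 x=1
t0.Δ2 n1=1 y=0 q=0 u=1 n0=0 clk=1 z=0 n2=0 x=1
t0.Δ3 n1=1 y=0 q=0 u=1 n0=0 clk=1 z=0 n2=1 x=0
t0.Δ4 n1=1 y=0 q=0 u=1 n0=0 clk=1 z=0 n2=0 x=0
t1.Δ0 n1=1 y=0 q=0 u=1 n0=0 clk=1 z=0 n2=0 x=0
t1.Δ1 n1=1 y=0 q=0 u=1 n0=0 clk=0 z=0 n2=0 x=0
t2.Δ0 n1=1 y=0 q=0 u=1 n0=0 clk=0 z=0 n2=0 x=0
t2.Δ1 n1=1 y=0 q=0 u=1 n0=0 clk=1 z=0 n2=0 x=0
t2.Δ2 n1=1 y=1 q=0 u=1 n0=0 clk=1 z=0 n2=0 x=0
t2.Δ3 n1=1 y=1 q=0 u=1 n0=0 clk=1 z=0 n2=1 x=1
t2.Δ4 n1=1 y=1 q=0 u=1 n0=0 clk=1 z=0 n2=0 x=1
t3.Δ0 n1=1 y=1 q=0 u=1 n0=0 clk=1 z=0 n2=0 x=1
t3.Δ1 n1=1 y=1 q=0 u=1 n0=0 clk=0 z=0 n2=0 x=1
t4.Δ0 n1=1 y=1 q=0 u=1 n0=0 clk=0 z=0 n2=0 x=1
t4.Δ1 n1=1 y=1 q=0 u=1 n0=0 clk=1 z=0 n2=0 x=1
t4.Δ2 n1=1 y=0 q=0 u=1 n0=0 clk=1 z=0 n2=0 x=1
t4.Δ3 n1=1 y=0 q=0 u=1 n0=0 clk=1 z=0 n2=1 x=0
t4.Δ4 n1=1 y=0 q=0 u=1 n0=0 clk=1 z=0 n2=0 x=0
t5.Δ0 n1=1 y=0 q=0 u=1 n0=0 clk=1 z=0 n2=0 x=0
t5.Δ1 n1=1 y=0 q=0 u=1 n0=0 clk=0 z=0 n2=0 x=0
t6.Δ0 n1=1 y=0 q=0 u=1 n0=0 clk=0 z=0 n2=0 x=0
t6.Δ1 n1=1 y=0 q=0 u=1 n0=0 clk=1 z=0 n2=0 x=0
t6.Δ2 n1=1 y=1 q=0 u=1 n0=0 clk=1 z=0 n2=0 x=0
t6.Δ3 n1=1 y=1 q=0 u=1 n0=0 clk=1 z=0 n2=1 x=1
t6.Δ4 n1=1 y=1 q=0 u=1 n0=0 clk=1 z=0 n2=0 x=1

0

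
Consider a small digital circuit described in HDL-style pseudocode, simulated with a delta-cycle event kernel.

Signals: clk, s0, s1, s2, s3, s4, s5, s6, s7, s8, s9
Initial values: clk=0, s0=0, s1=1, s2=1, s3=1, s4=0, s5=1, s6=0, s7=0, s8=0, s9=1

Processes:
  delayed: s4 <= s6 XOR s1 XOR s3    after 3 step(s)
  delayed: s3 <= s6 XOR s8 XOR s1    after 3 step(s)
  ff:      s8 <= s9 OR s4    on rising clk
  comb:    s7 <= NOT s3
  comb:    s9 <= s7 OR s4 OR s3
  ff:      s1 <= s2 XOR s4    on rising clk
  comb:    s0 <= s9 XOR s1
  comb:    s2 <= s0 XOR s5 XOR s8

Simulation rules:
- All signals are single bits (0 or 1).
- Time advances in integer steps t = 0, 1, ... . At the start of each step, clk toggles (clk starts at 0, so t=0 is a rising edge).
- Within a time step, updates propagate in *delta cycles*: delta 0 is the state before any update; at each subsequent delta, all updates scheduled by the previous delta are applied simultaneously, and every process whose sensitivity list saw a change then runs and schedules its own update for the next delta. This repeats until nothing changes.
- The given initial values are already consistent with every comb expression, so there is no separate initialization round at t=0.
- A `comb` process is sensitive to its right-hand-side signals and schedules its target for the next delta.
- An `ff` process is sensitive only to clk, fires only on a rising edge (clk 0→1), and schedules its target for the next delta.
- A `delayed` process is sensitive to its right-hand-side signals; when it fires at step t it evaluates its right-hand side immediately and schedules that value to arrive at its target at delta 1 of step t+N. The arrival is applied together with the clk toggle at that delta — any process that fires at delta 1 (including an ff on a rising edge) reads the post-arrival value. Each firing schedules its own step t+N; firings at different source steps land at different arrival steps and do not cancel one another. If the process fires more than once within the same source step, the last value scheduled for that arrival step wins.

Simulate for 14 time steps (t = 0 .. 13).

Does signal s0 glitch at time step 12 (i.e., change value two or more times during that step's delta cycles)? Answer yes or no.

t0.Δ0 s9=1 s7=0 clk=0 s1=1 s8=0 s2=1 s4=0 s0=0 s3=1 s5=1 s6=0
t0.Δ1 s9=1 s7=0 clk=1 s1=1 s8=0 s2=1 s4=0 s0=0 s3=1 s5=1 s6=0
t0.Δ2 s9=1 s7=0 clk=1 s1=1 s8=1 s2=1 s4=0 s0=0 s3=1 s5=1 s6=0
t0.Δ3 s9=1 s7=0 clk=1 s1=1 s8=1 s2=0 s4=0 s0=0 s3=1 s5=1 s6=0
t1.Δ0 s9=1 s7=0 clk=1 s1=1 s8=1 s2=0 s4=0 s0=0 s3=1 s5=1 s6=0
t1.Δ1 s9=1 s7=0 clk=0 s1=1 s8=1 s2=0 s4=0 s0=0 s3=1 s5=1 s6=0
t2.Δ0 s9=1 s7=0 clk=0 s1=1 s8=1 s2=0 s4=0 s0=0 s3=1 s5=1 s6=0
t2.Δ1 s9=1 s7=0 clk=1 s1=1 s8=1 s2=0 s4=0 s0=0 s3=1 s5=1 s6=0
t2.Δ2 s9=1 s7=0 clk=1 s1=0 s8=1 s2=0 s4=0 s0=0 s3=1 s5=1 s6=0
t2.Δ3 s9=1 s7=0 clk=1 s1=0 s8=1 s2=0 s4=0 s0=1 s3=1 s5=1 s6=0
t2.Δ4 s9=1 s7=0 clk=1 s1=0 s8=1 s2=1 s4=0 s0=1 s3=1 s5=1 s6=0
t3.Δ0 s9=1 s7=0 clk=1 s1=0 s8=1 s2=1 s4=0 s0=1 s3=1 s5=1 s6=0
t3.Δ1 s9=1 s7=0 clk=0 s1=0 s8=1 s2=1 s4=0 s0=1 s3=0 s5=1 s6=0
t3.Δ2 s9=0 s7=1 clk=0 s1=0 s8=1 s2=1 s4=0 s0=1 s3=0 s5=1 s6=0
t3.Δ3 s9=1 s7=1 clk=0 s1=0 s8=1 s2=1 s4=0 s0=0 s3=0 s5=1 s6=0
t3.Δ4 s9=1 s7=1 clk=0 s1=0 s8=1 s2=0 s4=0 s0=1 s3=0 s5=1 s6=0
t3.Δ5 s9=1 s7=1 clk=0 s1=0 s8=1 s2=1 s4=0 s0=1 s3=0 s5=1 s6=0
t4.Δ0 s9=1 s7=1 clk=0 s1=0 s8=1 s2=1 s4=0 s0=1 s3=0 s5=1 s6=0
t4.Δ1 s9=1 s7=1 clk=1 s1=0 s8=1 s2=1 s4=0 s0=1 s3=0 s5=1 s6=0
t4.Δ2 s9=1 s7=1 clk=1 s1=1 s8=1 s2=1 s4=0 s0=1 s3=0 s5=1 s6=0
t4.Δ3 s9=1 s7=1 clk=1 s1=1 s8=1 s2=1 s4=0 s0=0 s3=0 s5=1 s6=0
t4.Δ4 s9=1 s7=1 clk=1 s1=1 s8=1 s2=0 s4=0 s0=0 s3=0 s5=1 s6=0
t5.Δ0 s9=1 s7=1 clk=1 s1=1 s8=1 s2=0 s4=0 s0=0 s3=0 s5=1 s6=0
t5.Δ1 s9=1 s7=1 clk=0 s1=1 s8=1 s2=0 s4=1 s0=0 s3=1 s5=1 s6=0
t5.Δ2 s9=1 s7=0 clk=0 s1=1 s8=1 s2=0 s4=1 s0=0 s3=1 s5=1 s6=0
t6.Δ0 s9=1 s7=0 clk=0 s1=1 s8=1 s2=0 s4=1 s0=0 s3=1 s5=1 s6=0
t6.Δ1 s9=1 s7=0 clk=1 s1=1 s8=1 s2=0 s4=0 s0=0 s3=1 s5=1 s6=0
t6.Δ2 s9=1 s7=0 clk=1 s1=0 s8=1 s2=0 s4=0 s0=0 s3=1 s5=1 s6=0
t6.Δ3 s9=1 s7=0 clk=1 s1=0 s8=1 s2=0 s4=0 s0=1 s3=1 s5=1 s6=0
t6.Δ4 s9=1 s7=0 clk=1 s1=0 s8=1 s2=1 s4=0 s0=1 s3=1 s5=1 s6=0
t7.Δ0 s9=1 s7=0 clk=1 s1=0 s8=1 s2=1 s4=0 s0=1 s3=1 s5=1 s6=0
t7.Δ1 s9=1 s7=0 clk=0 s1=0 s8=1 s2=1 s4=1 s0=1 s3=0 s5=1 s6=0
t7.Δ2 s9=1 s7=1 clk=0 s1=0 s8=1 s2=1 s4=1 s0=1 s3=0 s5=1 s6=0
t8.Δ0 s9=1 s7=1 clk=0 s1=0 s8=1 s2=1 s4=1 s0=1 s3=0 s5=1 s6=0
t8.Δ1 s9=1 s7=1 clk=1 s1=0 s8=1 s2=1 s4=0 s0=1 s3=0 s5=1 s6=0
t8.Δ2 s9=1 s7=1 clk=1 s1=1 s8=1 s2=1 s4=0 s0=1 s3=0 s5=1 s6=0
t8.Δ3 s9=1 s7=1 clk=1 s1=1 s8=1 s2=1 s4=0 s0=0 s3=0 s5=1 s6=0
t8.Δ4 s9=1 s7=1 clk=1 s1=1 s8=1 s2=0 s4=0 s0=0 s3=0 s5=1 s6=0
t9.Δ0 s9=1 s7=1 clk=1 s1=1 s8=1 s2=0 s4=0 s0=0 s3=0 s5=1 s6=0
t9.Δ1 s9=1 s7=1 clk=0 s1=1 s8=1 s2=0 s4=1 s0=0 s3=1 s5=1 s6=0
t9.Δ2 s9=1 s7=0 clk=0 s1=1 s8=1 s2=0 s4=1 s0=0 s3=1 s5=1 s6=0
t10.Δ0 s9=1 s7=0 clk=0 s1=1 s8=1 s2=0 s4=1 s0=0 s3=1 s5=1 s6=0
t10.Δ1 s9=1 s7=0 clk=1 s1=1 s8=1 s2=0 s4=0 s0=0 s3=1 s5=1 s6=0
t10.Δ2 s9=1 s7=0 clk=1 s1=0 s8=1 s2=0 s4=0 s0=0 s3=1 s5=1 s6=0
t10.Δ3 s9=1 s7=0 clk=1 s1=0 s8=1 s2=0 s4=0 s0=1 s3=1 s5=1 s6=0
t10.Δ4 s9=1 s7=0 clk=1 s1=0 s8=1 s2=1 s4=0 s0=1 s3=1 s5=1 s6=0
t11.Δ0 s9=1 s7=0 clk=1 s1=0 s8=1 s2=1 s4=0 s0=1 s3=1 s5=1 s6=0
t11.Δ1 s9=1 s7=0 clk=0 s1=0 s8=1 s2=1 s4=1 s0=1 s3=0 s5=1 s6=0
t11.Δ2 s9=1 s7=1 clk=0 s1=0 s8=1 s2=1 s4=1 s0=1 s3=0 s5=1 s6=0
t12.Δ0 s9=1 s7=1 clk=0 s1=0 s8=1 s2=1 s4=1 s0=1 s3=0 s5=1 s6=0
t12.Δ1 s9=1 s7=1 clk=1 s1=0 s8=1 s2=1 s4=0 s0=1 s3=0 s5=1 s6=0
t12.Δ2 s9=1 s7=1 clk=1 s1=1 s8=1 s2=1 s4=0 s0=1 s3=0 s5=1 s6=0
t12.Δ3 s9=1 s7=1 clk=1 s1=1 s8=1 s2=1 s4=0 s0=0 s3=0 s5=1 s6=0
t12.Δ4 s9=1 s7=1 clk=1 s1=1 s8=1 s2=0 s4=0 s0=0 s3=0 s5=1 s6=0
t13.Δ0 s9=1 s7=1 clk=1 s1=1 s8=1 s2=0 s4=0 s0=0 s3=0 s5=1 s6=0
t13.Δ1 s9=1 s7=1 clk=0 s1=1 s8=1 s2=0 s4=1 s0=0 s3=1 s5=1 s6=0
t13.Δ2 s9=1 s7=0 clk=0 s1=1 s8=1 s2=0 s4=1 s0=0 s3=1 s5=1 s6=0

no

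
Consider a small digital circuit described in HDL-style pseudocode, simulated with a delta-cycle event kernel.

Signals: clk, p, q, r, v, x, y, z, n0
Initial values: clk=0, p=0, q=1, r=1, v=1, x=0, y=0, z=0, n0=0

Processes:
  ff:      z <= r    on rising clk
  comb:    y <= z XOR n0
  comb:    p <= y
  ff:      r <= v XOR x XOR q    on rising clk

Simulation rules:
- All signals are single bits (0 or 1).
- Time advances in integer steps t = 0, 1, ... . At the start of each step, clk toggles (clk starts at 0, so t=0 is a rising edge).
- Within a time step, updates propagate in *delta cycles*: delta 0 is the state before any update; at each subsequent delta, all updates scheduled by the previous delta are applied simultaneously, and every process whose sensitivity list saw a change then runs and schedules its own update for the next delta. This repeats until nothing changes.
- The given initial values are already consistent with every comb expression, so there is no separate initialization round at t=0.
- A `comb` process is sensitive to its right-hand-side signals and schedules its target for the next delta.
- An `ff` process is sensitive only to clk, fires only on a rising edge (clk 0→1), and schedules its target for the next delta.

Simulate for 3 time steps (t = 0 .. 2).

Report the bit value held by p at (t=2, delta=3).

1

[bits: z,n0,q,clk,v,y,r,x,p]
t=0: Δ0=001010100 Δ1=001110100 Δ2=101110000 Δ3=101111000 Δ4=101111001 | 4Δ
t=1: Δ0=101111001 Δ1=101011001 | 1Δ
t=2: Δ0=101011001 Δ1=101111001 Δ2=001111001 Δ3=001110001 Δ4=001110000 | 4Δ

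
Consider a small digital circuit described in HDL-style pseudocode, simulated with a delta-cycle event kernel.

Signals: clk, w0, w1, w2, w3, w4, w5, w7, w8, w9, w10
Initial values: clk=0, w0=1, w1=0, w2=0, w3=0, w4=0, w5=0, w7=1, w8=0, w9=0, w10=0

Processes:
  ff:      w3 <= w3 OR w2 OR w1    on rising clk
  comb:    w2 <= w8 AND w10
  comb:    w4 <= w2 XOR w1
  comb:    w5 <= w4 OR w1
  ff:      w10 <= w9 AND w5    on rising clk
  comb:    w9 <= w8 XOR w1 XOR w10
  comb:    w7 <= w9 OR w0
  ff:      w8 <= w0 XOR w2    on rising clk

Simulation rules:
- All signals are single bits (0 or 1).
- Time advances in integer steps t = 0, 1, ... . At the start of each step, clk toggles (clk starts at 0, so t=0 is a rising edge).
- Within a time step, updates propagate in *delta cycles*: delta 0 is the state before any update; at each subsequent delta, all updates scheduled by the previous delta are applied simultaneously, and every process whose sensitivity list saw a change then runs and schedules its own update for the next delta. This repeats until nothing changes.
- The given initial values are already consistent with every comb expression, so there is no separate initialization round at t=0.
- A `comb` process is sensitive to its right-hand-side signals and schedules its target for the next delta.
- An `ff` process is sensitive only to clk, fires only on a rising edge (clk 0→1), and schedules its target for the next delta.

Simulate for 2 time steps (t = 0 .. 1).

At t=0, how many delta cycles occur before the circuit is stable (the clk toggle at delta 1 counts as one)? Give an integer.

t0.Δ0 w9=0 clk=0 w2=0 w0=1 w3=0 w10=0 w5=0 w7=1 w1=0 w4=0 w8=0
t0.Δ1 w9=0 clk=1 w2=0 w0=1 w3=0 w10=0 w5=0 w7=1 w1=0 w4=0 w8=0
t0.Δ2 w9=0 clk=1 w2=0 w0=1 w3=0 w10=0 w5=0 w7=1 w1=0 w4=0 w8=1
t0.Δ3 w9=1 clk=1 w2=0 w0=1 w3=0 w10=0 w5=0 w7=1 w1=0 w4=0 w8=1
t1.Δ0 w9=1 clk=1 w2=0 w0=1 w3=0 w10=0 w5=0 w7=1 w1=0 w4=0 w8=1
t1.Δ1 w9=1 clk=0 w2=0 w0=1 w3=0 w10=0 w5=0 w7=1 w1=0 w4=0 w8=1

3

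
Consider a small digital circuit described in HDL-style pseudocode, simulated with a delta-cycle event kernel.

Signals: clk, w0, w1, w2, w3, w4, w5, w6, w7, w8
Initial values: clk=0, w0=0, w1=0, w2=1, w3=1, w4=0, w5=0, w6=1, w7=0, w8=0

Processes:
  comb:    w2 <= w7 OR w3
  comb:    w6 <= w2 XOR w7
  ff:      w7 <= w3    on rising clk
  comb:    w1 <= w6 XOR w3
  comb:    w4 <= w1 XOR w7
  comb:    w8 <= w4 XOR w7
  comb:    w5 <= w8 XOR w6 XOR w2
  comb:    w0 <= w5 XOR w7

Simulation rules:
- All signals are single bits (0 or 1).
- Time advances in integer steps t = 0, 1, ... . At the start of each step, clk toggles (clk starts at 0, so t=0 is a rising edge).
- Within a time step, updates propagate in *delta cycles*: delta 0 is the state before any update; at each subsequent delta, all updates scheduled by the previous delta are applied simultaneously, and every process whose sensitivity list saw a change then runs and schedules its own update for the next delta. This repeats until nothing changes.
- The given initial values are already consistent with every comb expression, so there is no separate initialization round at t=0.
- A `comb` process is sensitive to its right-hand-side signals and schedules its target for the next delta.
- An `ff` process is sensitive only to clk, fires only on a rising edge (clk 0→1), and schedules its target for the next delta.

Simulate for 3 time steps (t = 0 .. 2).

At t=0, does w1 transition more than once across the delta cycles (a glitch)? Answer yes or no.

no

[bits: w3,w6,w5,w8,w2,w0,w4,w1,w7,clk]
t=0: Δ0=1100100000 Δ1=1100100001 Δ2=1100100011 Δ3=1001111011 Δ4=1000111111 Δ5=1010110111 Δ6=1011100111 Δ7=1001100111 Δ8=1001110111 | 8Δ
t=1: Δ0=1001110111 Δ1=1001110110 | 1Δ
t=2: Δ0=1001110110 Δ1=1001110111 | 1Δ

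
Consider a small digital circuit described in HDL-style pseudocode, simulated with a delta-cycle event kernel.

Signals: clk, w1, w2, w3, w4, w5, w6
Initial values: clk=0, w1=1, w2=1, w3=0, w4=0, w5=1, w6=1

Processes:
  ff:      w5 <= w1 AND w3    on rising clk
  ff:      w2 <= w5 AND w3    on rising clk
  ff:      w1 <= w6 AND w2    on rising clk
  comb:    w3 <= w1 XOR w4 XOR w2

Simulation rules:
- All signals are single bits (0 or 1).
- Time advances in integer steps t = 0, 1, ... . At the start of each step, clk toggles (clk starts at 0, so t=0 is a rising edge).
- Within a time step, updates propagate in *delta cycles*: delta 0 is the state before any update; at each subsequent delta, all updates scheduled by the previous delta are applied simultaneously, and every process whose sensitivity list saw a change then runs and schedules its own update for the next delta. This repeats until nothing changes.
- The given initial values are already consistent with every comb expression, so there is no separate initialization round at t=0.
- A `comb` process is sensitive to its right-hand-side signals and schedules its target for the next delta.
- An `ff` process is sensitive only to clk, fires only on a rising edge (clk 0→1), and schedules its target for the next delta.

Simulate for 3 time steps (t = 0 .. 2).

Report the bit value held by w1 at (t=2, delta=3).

t0.Δ0 w3=0 w4=0 w5=1 w6=1 clk=0 w2=1 w1=1
t0.Δ1 w3=0 w4=0 w5=1 w6=1 clk=1 w2=1 w1=1
t0.Δ2 w3=0 w4=0 w5=0 w6=1 clk=1 w2=0 w1=1
t0.Δ3 w3=1 w4=0 w5=0 w6=1 clk=1 w2=0 w1=1
t1.Δ0 w3=1 w4=0 w5=0 w6=1 clk=1 w2=0 w1=1
t1.Δ1 w3=1 w4=0 w5=0 w6=1 clk=0 w2=0 w1=1
t2.Δ0 w3=1 w4=0 w5=0 w6=1 clk=0 w2=0 w1=1
t2.Δ1 w3=1 w4=0 w5=0 w6=1 clk=1 w2=0 w1=1
t2.Δ2 w3=1 w4=0 w5=1 w6=1 clk=1 w2=0 w1=0
t2.Δ3 w3=0 w4=0 w5=1 w6=1 clk=1 w2=0 w1=0

0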